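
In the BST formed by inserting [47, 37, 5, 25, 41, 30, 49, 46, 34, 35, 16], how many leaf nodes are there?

Tree built from: [47, 37, 5, 25, 41, 30, 49, 46, 34, 35, 16]
Tree (level-order array): [47, 37, 49, 5, 41, None, None, None, 25, None, 46, 16, 30, None, None, None, None, None, 34, None, 35]
Rule: A leaf has 0 children.
Per-node child counts:
  node 47: 2 child(ren)
  node 37: 2 child(ren)
  node 5: 1 child(ren)
  node 25: 2 child(ren)
  node 16: 0 child(ren)
  node 30: 1 child(ren)
  node 34: 1 child(ren)
  node 35: 0 child(ren)
  node 41: 1 child(ren)
  node 46: 0 child(ren)
  node 49: 0 child(ren)
Matching nodes: [16, 35, 46, 49]
Count of leaf nodes: 4


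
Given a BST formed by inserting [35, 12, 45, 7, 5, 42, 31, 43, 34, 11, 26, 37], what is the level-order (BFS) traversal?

Tree insertion order: [35, 12, 45, 7, 5, 42, 31, 43, 34, 11, 26, 37]
Tree (level-order array): [35, 12, 45, 7, 31, 42, None, 5, 11, 26, 34, 37, 43]
BFS from the root, enqueuing left then right child of each popped node:
  queue [35] -> pop 35, enqueue [12, 45], visited so far: [35]
  queue [12, 45] -> pop 12, enqueue [7, 31], visited so far: [35, 12]
  queue [45, 7, 31] -> pop 45, enqueue [42], visited so far: [35, 12, 45]
  queue [7, 31, 42] -> pop 7, enqueue [5, 11], visited so far: [35, 12, 45, 7]
  queue [31, 42, 5, 11] -> pop 31, enqueue [26, 34], visited so far: [35, 12, 45, 7, 31]
  queue [42, 5, 11, 26, 34] -> pop 42, enqueue [37, 43], visited so far: [35, 12, 45, 7, 31, 42]
  queue [5, 11, 26, 34, 37, 43] -> pop 5, enqueue [none], visited so far: [35, 12, 45, 7, 31, 42, 5]
  queue [11, 26, 34, 37, 43] -> pop 11, enqueue [none], visited so far: [35, 12, 45, 7, 31, 42, 5, 11]
  queue [26, 34, 37, 43] -> pop 26, enqueue [none], visited so far: [35, 12, 45, 7, 31, 42, 5, 11, 26]
  queue [34, 37, 43] -> pop 34, enqueue [none], visited so far: [35, 12, 45, 7, 31, 42, 5, 11, 26, 34]
  queue [37, 43] -> pop 37, enqueue [none], visited so far: [35, 12, 45, 7, 31, 42, 5, 11, 26, 34, 37]
  queue [43] -> pop 43, enqueue [none], visited so far: [35, 12, 45, 7, 31, 42, 5, 11, 26, 34, 37, 43]
Result: [35, 12, 45, 7, 31, 42, 5, 11, 26, 34, 37, 43]


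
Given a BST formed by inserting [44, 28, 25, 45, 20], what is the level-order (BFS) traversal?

Tree insertion order: [44, 28, 25, 45, 20]
Tree (level-order array): [44, 28, 45, 25, None, None, None, 20]
BFS from the root, enqueuing left then right child of each popped node:
  queue [44] -> pop 44, enqueue [28, 45], visited so far: [44]
  queue [28, 45] -> pop 28, enqueue [25], visited so far: [44, 28]
  queue [45, 25] -> pop 45, enqueue [none], visited so far: [44, 28, 45]
  queue [25] -> pop 25, enqueue [20], visited so far: [44, 28, 45, 25]
  queue [20] -> pop 20, enqueue [none], visited so far: [44, 28, 45, 25, 20]
Result: [44, 28, 45, 25, 20]


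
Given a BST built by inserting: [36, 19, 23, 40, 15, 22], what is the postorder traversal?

Tree insertion order: [36, 19, 23, 40, 15, 22]
Tree (level-order array): [36, 19, 40, 15, 23, None, None, None, None, 22]
Postorder traversal: [15, 22, 23, 19, 40, 36]


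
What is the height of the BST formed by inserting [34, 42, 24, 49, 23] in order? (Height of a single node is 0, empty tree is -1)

Insertion order: [34, 42, 24, 49, 23]
Tree (level-order array): [34, 24, 42, 23, None, None, 49]
Compute height bottom-up (empty subtree = -1):
  height(23) = 1 + max(-1, -1) = 0
  height(24) = 1 + max(0, -1) = 1
  height(49) = 1 + max(-1, -1) = 0
  height(42) = 1 + max(-1, 0) = 1
  height(34) = 1 + max(1, 1) = 2
Height = 2


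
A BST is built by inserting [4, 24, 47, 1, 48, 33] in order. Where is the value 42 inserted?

Starting tree (level order): [4, 1, 24, None, None, None, 47, 33, 48]
Insertion path: 4 -> 24 -> 47 -> 33
Result: insert 42 as right child of 33
Final tree (level order): [4, 1, 24, None, None, None, 47, 33, 48, None, 42]


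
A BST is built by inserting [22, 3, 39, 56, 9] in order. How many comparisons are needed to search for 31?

Search path for 31: 22 -> 39
Found: False
Comparisons: 2


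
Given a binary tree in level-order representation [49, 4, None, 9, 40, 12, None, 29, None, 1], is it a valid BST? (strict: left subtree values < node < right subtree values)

Level-order array: [49, 4, None, 9, 40, 12, None, 29, None, 1]
Validate using subtree bounds (lo, hi): at each node, require lo < value < hi,
then recurse left with hi=value and right with lo=value.
Preorder trace (stopping at first violation):
  at node 49 with bounds (-inf, +inf): OK
  at node 4 with bounds (-inf, 49): OK
  at node 9 with bounds (-inf, 4): VIOLATION
Node 9 violates its bound: not (-inf < 9 < 4).
Result: Not a valid BST


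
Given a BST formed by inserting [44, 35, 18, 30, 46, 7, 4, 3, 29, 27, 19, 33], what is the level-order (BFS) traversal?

Tree insertion order: [44, 35, 18, 30, 46, 7, 4, 3, 29, 27, 19, 33]
Tree (level-order array): [44, 35, 46, 18, None, None, None, 7, 30, 4, None, 29, 33, 3, None, 27, None, None, None, None, None, 19]
BFS from the root, enqueuing left then right child of each popped node:
  queue [44] -> pop 44, enqueue [35, 46], visited so far: [44]
  queue [35, 46] -> pop 35, enqueue [18], visited so far: [44, 35]
  queue [46, 18] -> pop 46, enqueue [none], visited so far: [44, 35, 46]
  queue [18] -> pop 18, enqueue [7, 30], visited so far: [44, 35, 46, 18]
  queue [7, 30] -> pop 7, enqueue [4], visited so far: [44, 35, 46, 18, 7]
  queue [30, 4] -> pop 30, enqueue [29, 33], visited so far: [44, 35, 46, 18, 7, 30]
  queue [4, 29, 33] -> pop 4, enqueue [3], visited so far: [44, 35, 46, 18, 7, 30, 4]
  queue [29, 33, 3] -> pop 29, enqueue [27], visited so far: [44, 35, 46, 18, 7, 30, 4, 29]
  queue [33, 3, 27] -> pop 33, enqueue [none], visited so far: [44, 35, 46, 18, 7, 30, 4, 29, 33]
  queue [3, 27] -> pop 3, enqueue [none], visited so far: [44, 35, 46, 18, 7, 30, 4, 29, 33, 3]
  queue [27] -> pop 27, enqueue [19], visited so far: [44, 35, 46, 18, 7, 30, 4, 29, 33, 3, 27]
  queue [19] -> pop 19, enqueue [none], visited so far: [44, 35, 46, 18, 7, 30, 4, 29, 33, 3, 27, 19]
Result: [44, 35, 46, 18, 7, 30, 4, 29, 33, 3, 27, 19]


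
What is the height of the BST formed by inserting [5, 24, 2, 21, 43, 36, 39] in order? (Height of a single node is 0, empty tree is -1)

Insertion order: [5, 24, 2, 21, 43, 36, 39]
Tree (level-order array): [5, 2, 24, None, None, 21, 43, None, None, 36, None, None, 39]
Compute height bottom-up (empty subtree = -1):
  height(2) = 1 + max(-1, -1) = 0
  height(21) = 1 + max(-1, -1) = 0
  height(39) = 1 + max(-1, -1) = 0
  height(36) = 1 + max(-1, 0) = 1
  height(43) = 1 + max(1, -1) = 2
  height(24) = 1 + max(0, 2) = 3
  height(5) = 1 + max(0, 3) = 4
Height = 4


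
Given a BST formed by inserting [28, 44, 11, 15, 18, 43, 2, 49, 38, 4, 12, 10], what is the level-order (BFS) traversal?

Tree insertion order: [28, 44, 11, 15, 18, 43, 2, 49, 38, 4, 12, 10]
Tree (level-order array): [28, 11, 44, 2, 15, 43, 49, None, 4, 12, 18, 38, None, None, None, None, 10]
BFS from the root, enqueuing left then right child of each popped node:
  queue [28] -> pop 28, enqueue [11, 44], visited so far: [28]
  queue [11, 44] -> pop 11, enqueue [2, 15], visited so far: [28, 11]
  queue [44, 2, 15] -> pop 44, enqueue [43, 49], visited so far: [28, 11, 44]
  queue [2, 15, 43, 49] -> pop 2, enqueue [4], visited so far: [28, 11, 44, 2]
  queue [15, 43, 49, 4] -> pop 15, enqueue [12, 18], visited so far: [28, 11, 44, 2, 15]
  queue [43, 49, 4, 12, 18] -> pop 43, enqueue [38], visited so far: [28, 11, 44, 2, 15, 43]
  queue [49, 4, 12, 18, 38] -> pop 49, enqueue [none], visited so far: [28, 11, 44, 2, 15, 43, 49]
  queue [4, 12, 18, 38] -> pop 4, enqueue [10], visited so far: [28, 11, 44, 2, 15, 43, 49, 4]
  queue [12, 18, 38, 10] -> pop 12, enqueue [none], visited so far: [28, 11, 44, 2, 15, 43, 49, 4, 12]
  queue [18, 38, 10] -> pop 18, enqueue [none], visited so far: [28, 11, 44, 2, 15, 43, 49, 4, 12, 18]
  queue [38, 10] -> pop 38, enqueue [none], visited so far: [28, 11, 44, 2, 15, 43, 49, 4, 12, 18, 38]
  queue [10] -> pop 10, enqueue [none], visited so far: [28, 11, 44, 2, 15, 43, 49, 4, 12, 18, 38, 10]
Result: [28, 11, 44, 2, 15, 43, 49, 4, 12, 18, 38, 10]


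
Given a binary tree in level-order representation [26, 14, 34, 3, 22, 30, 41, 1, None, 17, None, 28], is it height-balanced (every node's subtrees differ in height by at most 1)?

Tree (level-order array): [26, 14, 34, 3, 22, 30, 41, 1, None, 17, None, 28]
Definition: a tree is height-balanced if, at every node, |h(left) - h(right)| <= 1 (empty subtree has height -1).
Bottom-up per-node check:
  node 1: h_left=-1, h_right=-1, diff=0 [OK], height=0
  node 3: h_left=0, h_right=-1, diff=1 [OK], height=1
  node 17: h_left=-1, h_right=-1, diff=0 [OK], height=0
  node 22: h_left=0, h_right=-1, diff=1 [OK], height=1
  node 14: h_left=1, h_right=1, diff=0 [OK], height=2
  node 28: h_left=-1, h_right=-1, diff=0 [OK], height=0
  node 30: h_left=0, h_right=-1, diff=1 [OK], height=1
  node 41: h_left=-1, h_right=-1, diff=0 [OK], height=0
  node 34: h_left=1, h_right=0, diff=1 [OK], height=2
  node 26: h_left=2, h_right=2, diff=0 [OK], height=3
All nodes satisfy the balance condition.
Result: Balanced


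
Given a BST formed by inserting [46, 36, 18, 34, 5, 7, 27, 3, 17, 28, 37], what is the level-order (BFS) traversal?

Tree insertion order: [46, 36, 18, 34, 5, 7, 27, 3, 17, 28, 37]
Tree (level-order array): [46, 36, None, 18, 37, 5, 34, None, None, 3, 7, 27, None, None, None, None, 17, None, 28]
BFS from the root, enqueuing left then right child of each popped node:
  queue [46] -> pop 46, enqueue [36], visited so far: [46]
  queue [36] -> pop 36, enqueue [18, 37], visited so far: [46, 36]
  queue [18, 37] -> pop 18, enqueue [5, 34], visited so far: [46, 36, 18]
  queue [37, 5, 34] -> pop 37, enqueue [none], visited so far: [46, 36, 18, 37]
  queue [5, 34] -> pop 5, enqueue [3, 7], visited so far: [46, 36, 18, 37, 5]
  queue [34, 3, 7] -> pop 34, enqueue [27], visited so far: [46, 36, 18, 37, 5, 34]
  queue [3, 7, 27] -> pop 3, enqueue [none], visited so far: [46, 36, 18, 37, 5, 34, 3]
  queue [7, 27] -> pop 7, enqueue [17], visited so far: [46, 36, 18, 37, 5, 34, 3, 7]
  queue [27, 17] -> pop 27, enqueue [28], visited so far: [46, 36, 18, 37, 5, 34, 3, 7, 27]
  queue [17, 28] -> pop 17, enqueue [none], visited so far: [46, 36, 18, 37, 5, 34, 3, 7, 27, 17]
  queue [28] -> pop 28, enqueue [none], visited so far: [46, 36, 18, 37, 5, 34, 3, 7, 27, 17, 28]
Result: [46, 36, 18, 37, 5, 34, 3, 7, 27, 17, 28]


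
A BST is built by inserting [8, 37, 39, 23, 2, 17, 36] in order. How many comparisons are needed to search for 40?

Search path for 40: 8 -> 37 -> 39
Found: False
Comparisons: 3


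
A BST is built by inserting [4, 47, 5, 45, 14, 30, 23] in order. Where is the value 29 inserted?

Starting tree (level order): [4, None, 47, 5, None, None, 45, 14, None, None, 30, 23]
Insertion path: 4 -> 47 -> 5 -> 45 -> 14 -> 30 -> 23
Result: insert 29 as right child of 23
Final tree (level order): [4, None, 47, 5, None, None, 45, 14, None, None, 30, 23, None, None, 29]


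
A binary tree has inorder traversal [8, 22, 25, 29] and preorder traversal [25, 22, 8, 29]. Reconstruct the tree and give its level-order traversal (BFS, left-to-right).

Inorder:  [8, 22, 25, 29]
Preorder: [25, 22, 8, 29]
Algorithm: preorder visits root first, so consume preorder in order;
for each root, split the current inorder slice at that value into
left-subtree inorder and right-subtree inorder, then recurse.
Recursive splits:
  root=25; inorder splits into left=[8, 22], right=[29]
  root=22; inorder splits into left=[8], right=[]
  root=8; inorder splits into left=[], right=[]
  root=29; inorder splits into left=[], right=[]
Reconstructed level-order: [25, 22, 29, 8]


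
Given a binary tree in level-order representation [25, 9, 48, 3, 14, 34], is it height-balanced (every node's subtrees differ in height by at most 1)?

Tree (level-order array): [25, 9, 48, 3, 14, 34]
Definition: a tree is height-balanced if, at every node, |h(left) - h(right)| <= 1 (empty subtree has height -1).
Bottom-up per-node check:
  node 3: h_left=-1, h_right=-1, diff=0 [OK], height=0
  node 14: h_left=-1, h_right=-1, diff=0 [OK], height=0
  node 9: h_left=0, h_right=0, diff=0 [OK], height=1
  node 34: h_left=-1, h_right=-1, diff=0 [OK], height=0
  node 48: h_left=0, h_right=-1, diff=1 [OK], height=1
  node 25: h_left=1, h_right=1, diff=0 [OK], height=2
All nodes satisfy the balance condition.
Result: Balanced


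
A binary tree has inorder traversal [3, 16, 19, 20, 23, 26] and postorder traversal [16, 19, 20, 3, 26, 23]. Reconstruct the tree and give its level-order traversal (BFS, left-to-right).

Inorder:   [3, 16, 19, 20, 23, 26]
Postorder: [16, 19, 20, 3, 26, 23]
Algorithm: postorder visits root last, so walk postorder right-to-left;
each value is the root of the current inorder slice — split it at that
value, recurse on the right subtree first, then the left.
Recursive splits:
  root=23; inorder splits into left=[3, 16, 19, 20], right=[26]
  root=26; inorder splits into left=[], right=[]
  root=3; inorder splits into left=[], right=[16, 19, 20]
  root=20; inorder splits into left=[16, 19], right=[]
  root=19; inorder splits into left=[16], right=[]
  root=16; inorder splits into left=[], right=[]
Reconstructed level-order: [23, 3, 26, 20, 19, 16]


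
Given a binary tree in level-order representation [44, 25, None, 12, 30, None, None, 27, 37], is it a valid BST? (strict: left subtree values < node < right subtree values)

Level-order array: [44, 25, None, 12, 30, None, None, 27, 37]
Validate using subtree bounds (lo, hi): at each node, require lo < value < hi,
then recurse left with hi=value and right with lo=value.
Preorder trace (stopping at first violation):
  at node 44 with bounds (-inf, +inf): OK
  at node 25 with bounds (-inf, 44): OK
  at node 12 with bounds (-inf, 25): OK
  at node 30 with bounds (25, 44): OK
  at node 27 with bounds (25, 30): OK
  at node 37 with bounds (30, 44): OK
No violation found at any node.
Result: Valid BST


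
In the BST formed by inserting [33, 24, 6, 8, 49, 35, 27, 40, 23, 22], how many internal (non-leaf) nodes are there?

Tree built from: [33, 24, 6, 8, 49, 35, 27, 40, 23, 22]
Tree (level-order array): [33, 24, 49, 6, 27, 35, None, None, 8, None, None, None, 40, None, 23, None, None, 22]
Rule: An internal node has at least one child.
Per-node child counts:
  node 33: 2 child(ren)
  node 24: 2 child(ren)
  node 6: 1 child(ren)
  node 8: 1 child(ren)
  node 23: 1 child(ren)
  node 22: 0 child(ren)
  node 27: 0 child(ren)
  node 49: 1 child(ren)
  node 35: 1 child(ren)
  node 40: 0 child(ren)
Matching nodes: [33, 24, 6, 8, 23, 49, 35]
Count of internal (non-leaf) nodes: 7


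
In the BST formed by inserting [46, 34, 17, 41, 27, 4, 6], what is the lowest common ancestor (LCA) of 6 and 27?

Tree insertion order: [46, 34, 17, 41, 27, 4, 6]
Tree (level-order array): [46, 34, None, 17, 41, 4, 27, None, None, None, 6]
In a BST, the LCA of p=6, q=27 is the first node v on the
root-to-leaf path with p <= v <= q (go left if both < v, right if both > v).
Walk from root:
  at 46: both 6 and 27 < 46, go left
  at 34: both 6 and 27 < 34, go left
  at 17: 6 <= 17 <= 27, this is the LCA
LCA = 17


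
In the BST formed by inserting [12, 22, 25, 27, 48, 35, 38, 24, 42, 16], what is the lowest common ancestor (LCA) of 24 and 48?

Tree insertion order: [12, 22, 25, 27, 48, 35, 38, 24, 42, 16]
Tree (level-order array): [12, None, 22, 16, 25, None, None, 24, 27, None, None, None, 48, 35, None, None, 38, None, 42]
In a BST, the LCA of p=24, q=48 is the first node v on the
root-to-leaf path with p <= v <= q (go left if both < v, right if both > v).
Walk from root:
  at 12: both 24 and 48 > 12, go right
  at 22: both 24 and 48 > 22, go right
  at 25: 24 <= 25 <= 48, this is the LCA
LCA = 25


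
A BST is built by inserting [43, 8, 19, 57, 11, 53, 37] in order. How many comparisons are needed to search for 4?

Search path for 4: 43 -> 8
Found: False
Comparisons: 2


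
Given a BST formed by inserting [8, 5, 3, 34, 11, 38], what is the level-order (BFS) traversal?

Tree insertion order: [8, 5, 3, 34, 11, 38]
Tree (level-order array): [8, 5, 34, 3, None, 11, 38]
BFS from the root, enqueuing left then right child of each popped node:
  queue [8] -> pop 8, enqueue [5, 34], visited so far: [8]
  queue [5, 34] -> pop 5, enqueue [3], visited so far: [8, 5]
  queue [34, 3] -> pop 34, enqueue [11, 38], visited so far: [8, 5, 34]
  queue [3, 11, 38] -> pop 3, enqueue [none], visited so far: [8, 5, 34, 3]
  queue [11, 38] -> pop 11, enqueue [none], visited so far: [8, 5, 34, 3, 11]
  queue [38] -> pop 38, enqueue [none], visited so far: [8, 5, 34, 3, 11, 38]
Result: [8, 5, 34, 3, 11, 38]


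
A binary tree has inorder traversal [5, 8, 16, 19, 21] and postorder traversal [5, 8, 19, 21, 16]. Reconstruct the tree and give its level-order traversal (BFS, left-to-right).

Inorder:   [5, 8, 16, 19, 21]
Postorder: [5, 8, 19, 21, 16]
Algorithm: postorder visits root last, so walk postorder right-to-left;
each value is the root of the current inorder slice — split it at that
value, recurse on the right subtree first, then the left.
Recursive splits:
  root=16; inorder splits into left=[5, 8], right=[19, 21]
  root=21; inorder splits into left=[19], right=[]
  root=19; inorder splits into left=[], right=[]
  root=8; inorder splits into left=[5], right=[]
  root=5; inorder splits into left=[], right=[]
Reconstructed level-order: [16, 8, 21, 5, 19]


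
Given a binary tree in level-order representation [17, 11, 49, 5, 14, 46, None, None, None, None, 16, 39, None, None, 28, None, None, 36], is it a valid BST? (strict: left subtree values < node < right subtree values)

Level-order array: [17, 11, 49, 5, 14, 46, None, None, None, None, 16, 39, None, None, 28, None, None, 36]
Validate using subtree bounds (lo, hi): at each node, require lo < value < hi,
then recurse left with hi=value and right with lo=value.
Preorder trace (stopping at first violation):
  at node 17 with bounds (-inf, +inf): OK
  at node 11 with bounds (-inf, 17): OK
  at node 5 with bounds (-inf, 11): OK
  at node 14 with bounds (11, 17): OK
  at node 16 with bounds (14, 17): OK
  at node 28 with bounds (16, 17): VIOLATION
Node 28 violates its bound: not (16 < 28 < 17).
Result: Not a valid BST


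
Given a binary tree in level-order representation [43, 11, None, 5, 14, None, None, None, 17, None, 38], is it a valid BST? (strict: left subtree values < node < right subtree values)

Level-order array: [43, 11, None, 5, 14, None, None, None, 17, None, 38]
Validate using subtree bounds (lo, hi): at each node, require lo < value < hi,
then recurse left with hi=value and right with lo=value.
Preorder trace (stopping at first violation):
  at node 43 with bounds (-inf, +inf): OK
  at node 11 with bounds (-inf, 43): OK
  at node 5 with bounds (-inf, 11): OK
  at node 14 with bounds (11, 43): OK
  at node 17 with bounds (14, 43): OK
  at node 38 with bounds (17, 43): OK
No violation found at any node.
Result: Valid BST


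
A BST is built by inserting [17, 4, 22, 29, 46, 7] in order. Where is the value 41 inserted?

Starting tree (level order): [17, 4, 22, None, 7, None, 29, None, None, None, 46]
Insertion path: 17 -> 22 -> 29 -> 46
Result: insert 41 as left child of 46
Final tree (level order): [17, 4, 22, None, 7, None, 29, None, None, None, 46, 41]


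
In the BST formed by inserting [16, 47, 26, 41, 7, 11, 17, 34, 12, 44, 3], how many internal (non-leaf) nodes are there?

Tree built from: [16, 47, 26, 41, 7, 11, 17, 34, 12, 44, 3]
Tree (level-order array): [16, 7, 47, 3, 11, 26, None, None, None, None, 12, 17, 41, None, None, None, None, 34, 44]
Rule: An internal node has at least one child.
Per-node child counts:
  node 16: 2 child(ren)
  node 7: 2 child(ren)
  node 3: 0 child(ren)
  node 11: 1 child(ren)
  node 12: 0 child(ren)
  node 47: 1 child(ren)
  node 26: 2 child(ren)
  node 17: 0 child(ren)
  node 41: 2 child(ren)
  node 34: 0 child(ren)
  node 44: 0 child(ren)
Matching nodes: [16, 7, 11, 47, 26, 41]
Count of internal (non-leaf) nodes: 6


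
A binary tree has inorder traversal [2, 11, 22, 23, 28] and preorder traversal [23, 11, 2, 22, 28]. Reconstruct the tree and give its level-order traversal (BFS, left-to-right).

Inorder:  [2, 11, 22, 23, 28]
Preorder: [23, 11, 2, 22, 28]
Algorithm: preorder visits root first, so consume preorder in order;
for each root, split the current inorder slice at that value into
left-subtree inorder and right-subtree inorder, then recurse.
Recursive splits:
  root=23; inorder splits into left=[2, 11, 22], right=[28]
  root=11; inorder splits into left=[2], right=[22]
  root=2; inorder splits into left=[], right=[]
  root=22; inorder splits into left=[], right=[]
  root=28; inorder splits into left=[], right=[]
Reconstructed level-order: [23, 11, 28, 2, 22]


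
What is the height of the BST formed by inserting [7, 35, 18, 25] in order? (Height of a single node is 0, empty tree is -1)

Insertion order: [7, 35, 18, 25]
Tree (level-order array): [7, None, 35, 18, None, None, 25]
Compute height bottom-up (empty subtree = -1):
  height(25) = 1 + max(-1, -1) = 0
  height(18) = 1 + max(-1, 0) = 1
  height(35) = 1 + max(1, -1) = 2
  height(7) = 1 + max(-1, 2) = 3
Height = 3


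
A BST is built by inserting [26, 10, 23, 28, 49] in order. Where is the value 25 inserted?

Starting tree (level order): [26, 10, 28, None, 23, None, 49]
Insertion path: 26 -> 10 -> 23
Result: insert 25 as right child of 23
Final tree (level order): [26, 10, 28, None, 23, None, 49, None, 25]


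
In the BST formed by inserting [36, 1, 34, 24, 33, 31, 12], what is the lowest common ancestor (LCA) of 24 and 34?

Tree insertion order: [36, 1, 34, 24, 33, 31, 12]
Tree (level-order array): [36, 1, None, None, 34, 24, None, 12, 33, None, None, 31]
In a BST, the LCA of p=24, q=34 is the first node v on the
root-to-leaf path with p <= v <= q (go left if both < v, right if both > v).
Walk from root:
  at 36: both 24 and 34 < 36, go left
  at 1: both 24 and 34 > 1, go right
  at 34: 24 <= 34 <= 34, this is the LCA
LCA = 34


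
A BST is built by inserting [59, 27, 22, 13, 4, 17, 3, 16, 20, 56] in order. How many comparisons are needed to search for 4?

Search path for 4: 59 -> 27 -> 22 -> 13 -> 4
Found: True
Comparisons: 5


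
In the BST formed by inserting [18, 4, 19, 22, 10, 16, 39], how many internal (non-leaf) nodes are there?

Tree built from: [18, 4, 19, 22, 10, 16, 39]
Tree (level-order array): [18, 4, 19, None, 10, None, 22, None, 16, None, 39]
Rule: An internal node has at least one child.
Per-node child counts:
  node 18: 2 child(ren)
  node 4: 1 child(ren)
  node 10: 1 child(ren)
  node 16: 0 child(ren)
  node 19: 1 child(ren)
  node 22: 1 child(ren)
  node 39: 0 child(ren)
Matching nodes: [18, 4, 10, 19, 22]
Count of internal (non-leaf) nodes: 5


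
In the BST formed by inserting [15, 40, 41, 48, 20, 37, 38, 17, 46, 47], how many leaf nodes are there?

Tree built from: [15, 40, 41, 48, 20, 37, 38, 17, 46, 47]
Tree (level-order array): [15, None, 40, 20, 41, 17, 37, None, 48, None, None, None, 38, 46, None, None, None, None, 47]
Rule: A leaf has 0 children.
Per-node child counts:
  node 15: 1 child(ren)
  node 40: 2 child(ren)
  node 20: 2 child(ren)
  node 17: 0 child(ren)
  node 37: 1 child(ren)
  node 38: 0 child(ren)
  node 41: 1 child(ren)
  node 48: 1 child(ren)
  node 46: 1 child(ren)
  node 47: 0 child(ren)
Matching nodes: [17, 38, 47]
Count of leaf nodes: 3


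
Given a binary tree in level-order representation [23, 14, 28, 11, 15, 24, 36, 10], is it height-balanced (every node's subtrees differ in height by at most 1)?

Tree (level-order array): [23, 14, 28, 11, 15, 24, 36, 10]
Definition: a tree is height-balanced if, at every node, |h(left) - h(right)| <= 1 (empty subtree has height -1).
Bottom-up per-node check:
  node 10: h_left=-1, h_right=-1, diff=0 [OK], height=0
  node 11: h_left=0, h_right=-1, diff=1 [OK], height=1
  node 15: h_left=-1, h_right=-1, diff=0 [OK], height=0
  node 14: h_left=1, h_right=0, diff=1 [OK], height=2
  node 24: h_left=-1, h_right=-1, diff=0 [OK], height=0
  node 36: h_left=-1, h_right=-1, diff=0 [OK], height=0
  node 28: h_left=0, h_right=0, diff=0 [OK], height=1
  node 23: h_left=2, h_right=1, diff=1 [OK], height=3
All nodes satisfy the balance condition.
Result: Balanced


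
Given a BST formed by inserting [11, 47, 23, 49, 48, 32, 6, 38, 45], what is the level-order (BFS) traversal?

Tree insertion order: [11, 47, 23, 49, 48, 32, 6, 38, 45]
Tree (level-order array): [11, 6, 47, None, None, 23, 49, None, 32, 48, None, None, 38, None, None, None, 45]
BFS from the root, enqueuing left then right child of each popped node:
  queue [11] -> pop 11, enqueue [6, 47], visited so far: [11]
  queue [6, 47] -> pop 6, enqueue [none], visited so far: [11, 6]
  queue [47] -> pop 47, enqueue [23, 49], visited so far: [11, 6, 47]
  queue [23, 49] -> pop 23, enqueue [32], visited so far: [11, 6, 47, 23]
  queue [49, 32] -> pop 49, enqueue [48], visited so far: [11, 6, 47, 23, 49]
  queue [32, 48] -> pop 32, enqueue [38], visited so far: [11, 6, 47, 23, 49, 32]
  queue [48, 38] -> pop 48, enqueue [none], visited so far: [11, 6, 47, 23, 49, 32, 48]
  queue [38] -> pop 38, enqueue [45], visited so far: [11, 6, 47, 23, 49, 32, 48, 38]
  queue [45] -> pop 45, enqueue [none], visited so far: [11, 6, 47, 23, 49, 32, 48, 38, 45]
Result: [11, 6, 47, 23, 49, 32, 48, 38, 45]


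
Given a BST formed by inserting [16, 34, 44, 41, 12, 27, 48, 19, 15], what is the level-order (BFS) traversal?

Tree insertion order: [16, 34, 44, 41, 12, 27, 48, 19, 15]
Tree (level-order array): [16, 12, 34, None, 15, 27, 44, None, None, 19, None, 41, 48]
BFS from the root, enqueuing left then right child of each popped node:
  queue [16] -> pop 16, enqueue [12, 34], visited so far: [16]
  queue [12, 34] -> pop 12, enqueue [15], visited so far: [16, 12]
  queue [34, 15] -> pop 34, enqueue [27, 44], visited so far: [16, 12, 34]
  queue [15, 27, 44] -> pop 15, enqueue [none], visited so far: [16, 12, 34, 15]
  queue [27, 44] -> pop 27, enqueue [19], visited so far: [16, 12, 34, 15, 27]
  queue [44, 19] -> pop 44, enqueue [41, 48], visited so far: [16, 12, 34, 15, 27, 44]
  queue [19, 41, 48] -> pop 19, enqueue [none], visited so far: [16, 12, 34, 15, 27, 44, 19]
  queue [41, 48] -> pop 41, enqueue [none], visited so far: [16, 12, 34, 15, 27, 44, 19, 41]
  queue [48] -> pop 48, enqueue [none], visited so far: [16, 12, 34, 15, 27, 44, 19, 41, 48]
Result: [16, 12, 34, 15, 27, 44, 19, 41, 48]


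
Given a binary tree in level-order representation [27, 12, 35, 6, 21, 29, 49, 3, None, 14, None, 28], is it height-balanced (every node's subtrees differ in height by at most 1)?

Tree (level-order array): [27, 12, 35, 6, 21, 29, 49, 3, None, 14, None, 28]
Definition: a tree is height-balanced if, at every node, |h(left) - h(right)| <= 1 (empty subtree has height -1).
Bottom-up per-node check:
  node 3: h_left=-1, h_right=-1, diff=0 [OK], height=0
  node 6: h_left=0, h_right=-1, diff=1 [OK], height=1
  node 14: h_left=-1, h_right=-1, diff=0 [OK], height=0
  node 21: h_left=0, h_right=-1, diff=1 [OK], height=1
  node 12: h_left=1, h_right=1, diff=0 [OK], height=2
  node 28: h_left=-1, h_right=-1, diff=0 [OK], height=0
  node 29: h_left=0, h_right=-1, diff=1 [OK], height=1
  node 49: h_left=-1, h_right=-1, diff=0 [OK], height=0
  node 35: h_left=1, h_right=0, diff=1 [OK], height=2
  node 27: h_left=2, h_right=2, diff=0 [OK], height=3
All nodes satisfy the balance condition.
Result: Balanced


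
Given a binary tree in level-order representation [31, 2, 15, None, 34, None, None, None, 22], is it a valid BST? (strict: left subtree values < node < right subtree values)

Level-order array: [31, 2, 15, None, 34, None, None, None, 22]
Validate using subtree bounds (lo, hi): at each node, require lo < value < hi,
then recurse left with hi=value and right with lo=value.
Preorder trace (stopping at first violation):
  at node 31 with bounds (-inf, +inf): OK
  at node 2 with bounds (-inf, 31): OK
  at node 34 with bounds (2, 31): VIOLATION
Node 34 violates its bound: not (2 < 34 < 31).
Result: Not a valid BST


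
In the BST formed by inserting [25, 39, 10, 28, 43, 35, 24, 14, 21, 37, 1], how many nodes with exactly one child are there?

Tree built from: [25, 39, 10, 28, 43, 35, 24, 14, 21, 37, 1]
Tree (level-order array): [25, 10, 39, 1, 24, 28, 43, None, None, 14, None, None, 35, None, None, None, 21, None, 37]
Rule: These are nodes with exactly 1 non-null child.
Per-node child counts:
  node 25: 2 child(ren)
  node 10: 2 child(ren)
  node 1: 0 child(ren)
  node 24: 1 child(ren)
  node 14: 1 child(ren)
  node 21: 0 child(ren)
  node 39: 2 child(ren)
  node 28: 1 child(ren)
  node 35: 1 child(ren)
  node 37: 0 child(ren)
  node 43: 0 child(ren)
Matching nodes: [24, 14, 28, 35]
Count of nodes with exactly one child: 4


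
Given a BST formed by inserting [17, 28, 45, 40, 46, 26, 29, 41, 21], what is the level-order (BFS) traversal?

Tree insertion order: [17, 28, 45, 40, 46, 26, 29, 41, 21]
Tree (level-order array): [17, None, 28, 26, 45, 21, None, 40, 46, None, None, 29, 41]
BFS from the root, enqueuing left then right child of each popped node:
  queue [17] -> pop 17, enqueue [28], visited so far: [17]
  queue [28] -> pop 28, enqueue [26, 45], visited so far: [17, 28]
  queue [26, 45] -> pop 26, enqueue [21], visited so far: [17, 28, 26]
  queue [45, 21] -> pop 45, enqueue [40, 46], visited so far: [17, 28, 26, 45]
  queue [21, 40, 46] -> pop 21, enqueue [none], visited so far: [17, 28, 26, 45, 21]
  queue [40, 46] -> pop 40, enqueue [29, 41], visited so far: [17, 28, 26, 45, 21, 40]
  queue [46, 29, 41] -> pop 46, enqueue [none], visited so far: [17, 28, 26, 45, 21, 40, 46]
  queue [29, 41] -> pop 29, enqueue [none], visited so far: [17, 28, 26, 45, 21, 40, 46, 29]
  queue [41] -> pop 41, enqueue [none], visited so far: [17, 28, 26, 45, 21, 40, 46, 29, 41]
Result: [17, 28, 26, 45, 21, 40, 46, 29, 41]


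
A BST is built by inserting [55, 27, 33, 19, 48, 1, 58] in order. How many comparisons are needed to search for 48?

Search path for 48: 55 -> 27 -> 33 -> 48
Found: True
Comparisons: 4


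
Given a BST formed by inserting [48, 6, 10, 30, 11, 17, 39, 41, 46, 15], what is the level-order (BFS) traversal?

Tree insertion order: [48, 6, 10, 30, 11, 17, 39, 41, 46, 15]
Tree (level-order array): [48, 6, None, None, 10, None, 30, 11, 39, None, 17, None, 41, 15, None, None, 46]
BFS from the root, enqueuing left then right child of each popped node:
  queue [48] -> pop 48, enqueue [6], visited so far: [48]
  queue [6] -> pop 6, enqueue [10], visited so far: [48, 6]
  queue [10] -> pop 10, enqueue [30], visited so far: [48, 6, 10]
  queue [30] -> pop 30, enqueue [11, 39], visited so far: [48, 6, 10, 30]
  queue [11, 39] -> pop 11, enqueue [17], visited so far: [48, 6, 10, 30, 11]
  queue [39, 17] -> pop 39, enqueue [41], visited so far: [48, 6, 10, 30, 11, 39]
  queue [17, 41] -> pop 17, enqueue [15], visited so far: [48, 6, 10, 30, 11, 39, 17]
  queue [41, 15] -> pop 41, enqueue [46], visited so far: [48, 6, 10, 30, 11, 39, 17, 41]
  queue [15, 46] -> pop 15, enqueue [none], visited so far: [48, 6, 10, 30, 11, 39, 17, 41, 15]
  queue [46] -> pop 46, enqueue [none], visited so far: [48, 6, 10, 30, 11, 39, 17, 41, 15, 46]
Result: [48, 6, 10, 30, 11, 39, 17, 41, 15, 46]


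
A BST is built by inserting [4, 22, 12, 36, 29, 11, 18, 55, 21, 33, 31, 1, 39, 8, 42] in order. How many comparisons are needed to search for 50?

Search path for 50: 4 -> 22 -> 36 -> 55 -> 39 -> 42
Found: False
Comparisons: 6


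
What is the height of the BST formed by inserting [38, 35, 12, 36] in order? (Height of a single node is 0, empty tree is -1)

Insertion order: [38, 35, 12, 36]
Tree (level-order array): [38, 35, None, 12, 36]
Compute height bottom-up (empty subtree = -1):
  height(12) = 1 + max(-1, -1) = 0
  height(36) = 1 + max(-1, -1) = 0
  height(35) = 1 + max(0, 0) = 1
  height(38) = 1 + max(1, -1) = 2
Height = 2


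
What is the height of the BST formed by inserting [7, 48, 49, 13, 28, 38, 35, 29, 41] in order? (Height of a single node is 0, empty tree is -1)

Insertion order: [7, 48, 49, 13, 28, 38, 35, 29, 41]
Tree (level-order array): [7, None, 48, 13, 49, None, 28, None, None, None, 38, 35, 41, 29]
Compute height bottom-up (empty subtree = -1):
  height(29) = 1 + max(-1, -1) = 0
  height(35) = 1 + max(0, -1) = 1
  height(41) = 1 + max(-1, -1) = 0
  height(38) = 1 + max(1, 0) = 2
  height(28) = 1 + max(-1, 2) = 3
  height(13) = 1 + max(-1, 3) = 4
  height(49) = 1 + max(-1, -1) = 0
  height(48) = 1 + max(4, 0) = 5
  height(7) = 1 + max(-1, 5) = 6
Height = 6


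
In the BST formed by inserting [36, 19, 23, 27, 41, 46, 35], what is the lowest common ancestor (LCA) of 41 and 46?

Tree insertion order: [36, 19, 23, 27, 41, 46, 35]
Tree (level-order array): [36, 19, 41, None, 23, None, 46, None, 27, None, None, None, 35]
In a BST, the LCA of p=41, q=46 is the first node v on the
root-to-leaf path with p <= v <= q (go left if both < v, right if both > v).
Walk from root:
  at 36: both 41 and 46 > 36, go right
  at 41: 41 <= 41 <= 46, this is the LCA
LCA = 41


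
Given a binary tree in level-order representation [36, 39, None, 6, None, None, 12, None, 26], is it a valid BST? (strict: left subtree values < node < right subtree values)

Level-order array: [36, 39, None, 6, None, None, 12, None, 26]
Validate using subtree bounds (lo, hi): at each node, require lo < value < hi,
then recurse left with hi=value and right with lo=value.
Preorder trace (stopping at first violation):
  at node 36 with bounds (-inf, +inf): OK
  at node 39 with bounds (-inf, 36): VIOLATION
Node 39 violates its bound: not (-inf < 39 < 36).
Result: Not a valid BST


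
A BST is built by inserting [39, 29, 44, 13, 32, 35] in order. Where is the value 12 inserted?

Starting tree (level order): [39, 29, 44, 13, 32, None, None, None, None, None, 35]
Insertion path: 39 -> 29 -> 13
Result: insert 12 as left child of 13
Final tree (level order): [39, 29, 44, 13, 32, None, None, 12, None, None, 35]


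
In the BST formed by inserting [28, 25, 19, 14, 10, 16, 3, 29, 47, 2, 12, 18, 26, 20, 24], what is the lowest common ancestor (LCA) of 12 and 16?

Tree insertion order: [28, 25, 19, 14, 10, 16, 3, 29, 47, 2, 12, 18, 26, 20, 24]
Tree (level-order array): [28, 25, 29, 19, 26, None, 47, 14, 20, None, None, None, None, 10, 16, None, 24, 3, 12, None, 18, None, None, 2]
In a BST, the LCA of p=12, q=16 is the first node v on the
root-to-leaf path with p <= v <= q (go left if both < v, right if both > v).
Walk from root:
  at 28: both 12 and 16 < 28, go left
  at 25: both 12 and 16 < 25, go left
  at 19: both 12 and 16 < 19, go left
  at 14: 12 <= 14 <= 16, this is the LCA
LCA = 14


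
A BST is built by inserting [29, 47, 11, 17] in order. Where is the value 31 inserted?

Starting tree (level order): [29, 11, 47, None, 17]
Insertion path: 29 -> 47
Result: insert 31 as left child of 47
Final tree (level order): [29, 11, 47, None, 17, 31]


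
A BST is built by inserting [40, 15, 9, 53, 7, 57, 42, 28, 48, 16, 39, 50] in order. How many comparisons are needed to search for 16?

Search path for 16: 40 -> 15 -> 28 -> 16
Found: True
Comparisons: 4


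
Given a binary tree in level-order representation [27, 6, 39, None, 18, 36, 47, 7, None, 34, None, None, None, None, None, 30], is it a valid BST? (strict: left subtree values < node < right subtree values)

Level-order array: [27, 6, 39, None, 18, 36, 47, 7, None, 34, None, None, None, None, None, 30]
Validate using subtree bounds (lo, hi): at each node, require lo < value < hi,
then recurse left with hi=value and right with lo=value.
Preorder trace (stopping at first violation):
  at node 27 with bounds (-inf, +inf): OK
  at node 6 with bounds (-inf, 27): OK
  at node 18 with bounds (6, 27): OK
  at node 7 with bounds (6, 18): OK
  at node 39 with bounds (27, +inf): OK
  at node 36 with bounds (27, 39): OK
  at node 34 with bounds (27, 36): OK
  at node 30 with bounds (27, 34): OK
  at node 47 with bounds (39, +inf): OK
No violation found at any node.
Result: Valid BST


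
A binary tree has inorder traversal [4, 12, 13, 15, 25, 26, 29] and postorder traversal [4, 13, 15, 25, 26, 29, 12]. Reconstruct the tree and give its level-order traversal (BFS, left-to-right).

Inorder:   [4, 12, 13, 15, 25, 26, 29]
Postorder: [4, 13, 15, 25, 26, 29, 12]
Algorithm: postorder visits root last, so walk postorder right-to-left;
each value is the root of the current inorder slice — split it at that
value, recurse on the right subtree first, then the left.
Recursive splits:
  root=12; inorder splits into left=[4], right=[13, 15, 25, 26, 29]
  root=29; inorder splits into left=[13, 15, 25, 26], right=[]
  root=26; inorder splits into left=[13, 15, 25], right=[]
  root=25; inorder splits into left=[13, 15], right=[]
  root=15; inorder splits into left=[13], right=[]
  root=13; inorder splits into left=[], right=[]
  root=4; inorder splits into left=[], right=[]
Reconstructed level-order: [12, 4, 29, 26, 25, 15, 13]


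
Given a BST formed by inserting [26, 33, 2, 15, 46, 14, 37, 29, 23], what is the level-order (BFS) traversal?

Tree insertion order: [26, 33, 2, 15, 46, 14, 37, 29, 23]
Tree (level-order array): [26, 2, 33, None, 15, 29, 46, 14, 23, None, None, 37]
BFS from the root, enqueuing left then right child of each popped node:
  queue [26] -> pop 26, enqueue [2, 33], visited so far: [26]
  queue [2, 33] -> pop 2, enqueue [15], visited so far: [26, 2]
  queue [33, 15] -> pop 33, enqueue [29, 46], visited so far: [26, 2, 33]
  queue [15, 29, 46] -> pop 15, enqueue [14, 23], visited so far: [26, 2, 33, 15]
  queue [29, 46, 14, 23] -> pop 29, enqueue [none], visited so far: [26, 2, 33, 15, 29]
  queue [46, 14, 23] -> pop 46, enqueue [37], visited so far: [26, 2, 33, 15, 29, 46]
  queue [14, 23, 37] -> pop 14, enqueue [none], visited so far: [26, 2, 33, 15, 29, 46, 14]
  queue [23, 37] -> pop 23, enqueue [none], visited so far: [26, 2, 33, 15, 29, 46, 14, 23]
  queue [37] -> pop 37, enqueue [none], visited so far: [26, 2, 33, 15, 29, 46, 14, 23, 37]
Result: [26, 2, 33, 15, 29, 46, 14, 23, 37]


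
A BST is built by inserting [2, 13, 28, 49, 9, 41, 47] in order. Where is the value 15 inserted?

Starting tree (level order): [2, None, 13, 9, 28, None, None, None, 49, 41, None, None, 47]
Insertion path: 2 -> 13 -> 28
Result: insert 15 as left child of 28
Final tree (level order): [2, None, 13, 9, 28, None, None, 15, 49, None, None, 41, None, None, 47]


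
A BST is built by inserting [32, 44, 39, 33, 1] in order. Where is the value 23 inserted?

Starting tree (level order): [32, 1, 44, None, None, 39, None, 33]
Insertion path: 32 -> 1
Result: insert 23 as right child of 1
Final tree (level order): [32, 1, 44, None, 23, 39, None, None, None, 33]


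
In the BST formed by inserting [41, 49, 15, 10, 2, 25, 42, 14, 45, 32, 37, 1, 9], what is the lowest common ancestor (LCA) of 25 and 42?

Tree insertion order: [41, 49, 15, 10, 2, 25, 42, 14, 45, 32, 37, 1, 9]
Tree (level-order array): [41, 15, 49, 10, 25, 42, None, 2, 14, None, 32, None, 45, 1, 9, None, None, None, 37]
In a BST, the LCA of p=25, q=42 is the first node v on the
root-to-leaf path with p <= v <= q (go left if both < v, right if both > v).
Walk from root:
  at 41: 25 <= 41 <= 42, this is the LCA
LCA = 41


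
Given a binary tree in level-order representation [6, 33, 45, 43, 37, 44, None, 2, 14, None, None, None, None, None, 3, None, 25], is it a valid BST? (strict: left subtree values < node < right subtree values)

Level-order array: [6, 33, 45, 43, 37, 44, None, 2, 14, None, None, None, None, None, 3, None, 25]
Validate using subtree bounds (lo, hi): at each node, require lo < value < hi,
then recurse left with hi=value and right with lo=value.
Preorder trace (stopping at first violation):
  at node 6 with bounds (-inf, +inf): OK
  at node 33 with bounds (-inf, 6): VIOLATION
Node 33 violates its bound: not (-inf < 33 < 6).
Result: Not a valid BST


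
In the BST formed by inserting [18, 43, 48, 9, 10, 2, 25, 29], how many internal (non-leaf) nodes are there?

Tree built from: [18, 43, 48, 9, 10, 2, 25, 29]
Tree (level-order array): [18, 9, 43, 2, 10, 25, 48, None, None, None, None, None, 29]
Rule: An internal node has at least one child.
Per-node child counts:
  node 18: 2 child(ren)
  node 9: 2 child(ren)
  node 2: 0 child(ren)
  node 10: 0 child(ren)
  node 43: 2 child(ren)
  node 25: 1 child(ren)
  node 29: 0 child(ren)
  node 48: 0 child(ren)
Matching nodes: [18, 9, 43, 25]
Count of internal (non-leaf) nodes: 4
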